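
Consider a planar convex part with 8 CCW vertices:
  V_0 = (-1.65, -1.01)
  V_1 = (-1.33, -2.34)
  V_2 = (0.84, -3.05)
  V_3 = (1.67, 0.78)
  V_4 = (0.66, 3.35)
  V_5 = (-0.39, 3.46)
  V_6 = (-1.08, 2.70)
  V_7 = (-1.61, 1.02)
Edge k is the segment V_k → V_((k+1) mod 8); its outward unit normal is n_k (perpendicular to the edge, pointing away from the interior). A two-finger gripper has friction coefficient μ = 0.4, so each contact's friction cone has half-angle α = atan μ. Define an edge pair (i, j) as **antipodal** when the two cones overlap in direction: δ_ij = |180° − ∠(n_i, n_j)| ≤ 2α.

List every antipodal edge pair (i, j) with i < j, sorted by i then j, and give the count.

count = 8; pairs: (0,2), (0,3), (1,4), (2,5), (2,6), (2,7), (3,6), (3,7)

α = atan 0.4 = 21.80°;  2α = 43.60°
n_0 = (-0.9723, -0.2339)
n_1 = (-0.3110, -0.9504)
n_2 = (+0.9773, -0.2118)
n_3 = (+0.9307, +0.3658)
n_4 = (+0.1042, +0.9946)
n_5 = (-0.7404, +0.6722)
n_6 = (-0.9537, +0.3009)
n_7 = (-0.9998, +0.0197)
  (0,1): δ = 121.65°  ·
  (0,2): δ = 25.76°  ✓
  (0,3): δ = 7.93°  ✓
  (0,4): δ = 70.49°  ·
  (0,5): δ = 124.24°  ·
  (0,6): δ = 148.96°  ·
  (0,7): δ = 165.34°  ·
  (1,2): δ = 84.11°  ·
  (1,3): δ = 50.43°  ·
  (1,4): δ = 12.14°  ✓
  (1,5): δ = 65.88°  ·
  (1,6): δ = 90.61°  ·
  (1,7): δ = 106.99°  ·
  (2,3): δ = 146.32°  ·
  (2,4): δ = 83.75°  ·
  (2,5): δ = 30.01°  ✓
  (2,6): δ = 5.28°  ✓
  (2,7): δ = 11.10°  ✓
  (3,4): δ = 117.44°  ·
  (3,5): δ = 63.69°  ·
  (3,6): δ = 38.96°  ✓
  (3,7): δ = 22.58°  ✓
  (4,5): δ = 126.26°  ·
  (4,6): δ = 101.53°  ·
  (4,7): δ = 85.15°  ·
  (5,6): δ = 155.27°  ·
  (5,7): δ = 138.89°  ·
  (6,7): δ = 163.62°  ·
antipodal pairs: 8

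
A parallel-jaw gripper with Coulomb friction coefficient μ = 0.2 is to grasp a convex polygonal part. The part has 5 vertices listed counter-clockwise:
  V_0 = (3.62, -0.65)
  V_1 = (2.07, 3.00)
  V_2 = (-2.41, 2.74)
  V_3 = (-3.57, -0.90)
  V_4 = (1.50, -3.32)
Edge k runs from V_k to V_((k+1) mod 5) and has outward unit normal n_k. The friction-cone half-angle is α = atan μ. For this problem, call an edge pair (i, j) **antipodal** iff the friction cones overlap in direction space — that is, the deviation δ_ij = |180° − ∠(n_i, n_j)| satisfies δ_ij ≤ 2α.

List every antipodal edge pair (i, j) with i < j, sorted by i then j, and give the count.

α = atan 0.2 = 11.31°;  2α = 22.62°
n_0 = (+0.9204, +0.3909)
n_1 = (-0.0579, +0.9983)
n_2 = (-0.9528, +0.3036)
n_3 = (-0.4308, -0.9025)
n_4 = (+0.7832, -0.6218)
  (0,1): δ = 109.69°  ·
  (0,2): δ = 40.68°  ·
  (0,3): δ = 41.48°  ·
  (0,4): δ = 118.54°  ·
  (1,2): δ = 111.00°  ·
  (1,3): δ = 28.84°  ·
  (1,4): δ = 48.23°  ·
  (2,3): δ = 97.84°  ·
  (2,4): δ = 20.77°  ✓
  (3,4): δ = 102.93°  ·
antipodal pairs: 1

count = 1; pairs: (2,4)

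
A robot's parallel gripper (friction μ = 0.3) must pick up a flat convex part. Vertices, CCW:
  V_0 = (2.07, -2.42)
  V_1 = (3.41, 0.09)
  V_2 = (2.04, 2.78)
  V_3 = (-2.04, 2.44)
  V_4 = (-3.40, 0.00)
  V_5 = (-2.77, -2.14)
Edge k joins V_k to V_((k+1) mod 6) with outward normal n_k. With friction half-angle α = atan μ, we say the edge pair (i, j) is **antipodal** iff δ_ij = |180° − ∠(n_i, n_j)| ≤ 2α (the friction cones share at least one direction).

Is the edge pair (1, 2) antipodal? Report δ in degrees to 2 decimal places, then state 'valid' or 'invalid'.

α = atan 0.3 = 16.70°;  2α = 33.40°
edge 1: e_1 = (-1.37, +2.69);  n_1 = (+0.8911, +0.4538)
edge 2: e_2 = (-4.08, -0.34);  n_2 = (-0.0830, +0.9965)
∠(n_1, n_2) = 67.77°
δ = |180° − 67.77°| = 112.23°
112.23° > 2α = 33.40°  →  invalid

δ = 112.23°, invalid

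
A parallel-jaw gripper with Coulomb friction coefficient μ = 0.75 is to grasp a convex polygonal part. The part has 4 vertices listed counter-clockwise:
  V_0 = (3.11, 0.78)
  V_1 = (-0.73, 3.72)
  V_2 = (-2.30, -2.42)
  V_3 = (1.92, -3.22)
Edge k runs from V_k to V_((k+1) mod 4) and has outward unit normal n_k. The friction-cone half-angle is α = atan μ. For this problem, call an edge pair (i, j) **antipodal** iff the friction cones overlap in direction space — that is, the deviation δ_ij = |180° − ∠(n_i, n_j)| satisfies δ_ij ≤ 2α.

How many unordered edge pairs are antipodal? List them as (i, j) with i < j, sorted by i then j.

count = 3; pairs: (0,1), (0,2), (1,3)

α = atan 0.75 = 36.87°;  2α = 73.74°
n_0 = (+0.6079, +0.7940)
n_1 = (-0.9688, +0.2477)
n_2 = (-0.1863, -0.9825)
n_3 = (+0.9585, -0.2851)
  (0,1): δ = 66.90°  ✓
  (0,2): δ = 26.70°  ✓
  (0,3): δ = 110.87°  ·
  (1,2): δ = 86.39°  ·
  (1,3): δ = 2.22°  ✓
  (2,3): δ = 95.83°  ·
antipodal pairs: 3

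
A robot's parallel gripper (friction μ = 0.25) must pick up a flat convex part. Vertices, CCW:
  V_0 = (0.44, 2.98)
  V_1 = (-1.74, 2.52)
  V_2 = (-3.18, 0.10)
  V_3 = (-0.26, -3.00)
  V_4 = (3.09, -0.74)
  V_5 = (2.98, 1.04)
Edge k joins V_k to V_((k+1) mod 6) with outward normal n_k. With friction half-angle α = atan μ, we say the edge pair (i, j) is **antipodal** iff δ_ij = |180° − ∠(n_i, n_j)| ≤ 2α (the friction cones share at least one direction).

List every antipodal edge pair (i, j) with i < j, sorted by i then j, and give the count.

count = 3; pairs: (0,3), (1,3), (2,5)

α = atan 0.25 = 14.04°;  2α = 28.07°
n_0 = (-0.2065, +0.9785)
n_1 = (-0.8594, +0.5114)
n_2 = (-0.7279, -0.6857)
n_3 = (+0.5593, -0.8290)
n_4 = (+0.9981, +0.0617)
n_5 = (+0.6070, +0.7947)
  (0,1): δ = 132.67°  ·
  (0,2): δ = 58.63°  ·
  (0,3): δ = 22.09°  ✓
  (0,4): δ = 81.62°  ·
  (0,5): δ = 130.71°  ·
  (1,2): δ = 105.96°  ·
  (1,3): δ = 25.24°  ✓
  (1,4): δ = 34.29°  ·
  (1,5): δ = 83.38°  ·
  (2,3): δ = 99.28°  ·
  (2,4): δ = 39.75°  ·
  (2,5): δ = 9.34°  ✓
  (3,4): δ = 120.47°  ·
  (3,5): δ = 71.38°  ·
  (4,5): δ = 130.91°  ·
antipodal pairs: 3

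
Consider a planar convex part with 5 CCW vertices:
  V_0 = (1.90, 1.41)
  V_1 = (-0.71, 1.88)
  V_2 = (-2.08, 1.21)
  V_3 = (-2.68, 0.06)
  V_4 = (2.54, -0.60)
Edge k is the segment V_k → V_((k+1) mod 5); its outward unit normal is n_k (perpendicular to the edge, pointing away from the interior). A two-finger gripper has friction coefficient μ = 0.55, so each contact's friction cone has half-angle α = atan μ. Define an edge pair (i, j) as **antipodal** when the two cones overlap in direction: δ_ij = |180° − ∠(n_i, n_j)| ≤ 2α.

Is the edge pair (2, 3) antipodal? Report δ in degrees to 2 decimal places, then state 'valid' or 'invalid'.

α = atan 0.55 = 28.81°;  2α = 57.62°
edge 2: e_2 = (-0.60, -1.15);  n_2 = (-0.8866, +0.4626)
edge 3: e_3 = (+5.22, -0.66);  n_3 = (-0.1254, -0.9921)
∠(n_2, n_3) = 110.35°
δ = |180° − 110.35°| = 69.65°
69.65° > 2α = 57.62°  →  invalid

δ = 69.65°, invalid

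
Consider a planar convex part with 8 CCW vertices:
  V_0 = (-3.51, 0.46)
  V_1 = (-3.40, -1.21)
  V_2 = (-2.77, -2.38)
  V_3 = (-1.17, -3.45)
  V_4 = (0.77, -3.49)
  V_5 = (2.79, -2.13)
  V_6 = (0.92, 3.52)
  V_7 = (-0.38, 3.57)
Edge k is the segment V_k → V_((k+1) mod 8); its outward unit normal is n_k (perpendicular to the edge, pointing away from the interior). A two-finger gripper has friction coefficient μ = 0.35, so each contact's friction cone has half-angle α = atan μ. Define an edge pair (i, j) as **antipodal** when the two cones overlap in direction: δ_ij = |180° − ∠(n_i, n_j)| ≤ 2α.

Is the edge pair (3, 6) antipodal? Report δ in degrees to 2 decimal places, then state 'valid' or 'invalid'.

δ = 1.02°, valid

α = atan 0.35 = 19.29°;  2α = 38.58°
edge 3: e_3 = (+1.94, -0.04);  n_3 = (-0.0206, -0.9998)
edge 6: e_6 = (-1.30, +0.05);  n_6 = (+0.0384, +0.9993)
∠(n_3, n_6) = 178.98°
δ = |180° − 178.98°| = 1.02°
1.02° ≤ 2α = 38.58°  →  valid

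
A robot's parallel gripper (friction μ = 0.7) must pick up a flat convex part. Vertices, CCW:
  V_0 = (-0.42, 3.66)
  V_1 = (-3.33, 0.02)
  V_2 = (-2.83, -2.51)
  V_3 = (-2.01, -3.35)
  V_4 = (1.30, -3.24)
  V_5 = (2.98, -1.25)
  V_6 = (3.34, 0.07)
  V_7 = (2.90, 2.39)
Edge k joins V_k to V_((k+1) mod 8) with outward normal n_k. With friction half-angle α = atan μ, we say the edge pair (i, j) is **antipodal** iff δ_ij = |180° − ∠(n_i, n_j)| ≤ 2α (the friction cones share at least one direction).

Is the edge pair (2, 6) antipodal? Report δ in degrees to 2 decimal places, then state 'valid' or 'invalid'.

δ = 33.57°, valid

α = atan 0.7 = 34.99°;  2α = 69.98°
edge 2: e_2 = (+0.82, -0.84);  n_2 = (-0.7156, -0.6985)
edge 6: e_6 = (-0.44, +2.32);  n_6 = (+0.9825, +0.1863)
∠(n_2, n_6) = 146.43°
δ = |180° − 146.43°| = 33.57°
33.57° ≤ 2α = 69.98°  →  valid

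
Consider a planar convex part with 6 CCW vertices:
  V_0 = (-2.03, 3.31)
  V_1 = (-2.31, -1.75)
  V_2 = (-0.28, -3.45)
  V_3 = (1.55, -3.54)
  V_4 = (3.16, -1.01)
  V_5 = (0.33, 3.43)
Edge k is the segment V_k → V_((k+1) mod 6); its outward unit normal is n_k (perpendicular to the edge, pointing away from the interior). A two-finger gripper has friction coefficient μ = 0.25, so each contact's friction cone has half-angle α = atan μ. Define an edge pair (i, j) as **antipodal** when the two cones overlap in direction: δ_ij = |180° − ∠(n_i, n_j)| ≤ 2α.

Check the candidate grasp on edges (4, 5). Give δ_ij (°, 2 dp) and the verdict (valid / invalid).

α = atan 0.25 = 14.04°;  2α = 28.07°
edge 4: e_4 = (-2.83, +4.44);  n_4 = (+0.8433, +0.5375)
edge 5: e_5 = (-2.36, -0.12);  n_5 = (-0.0508, +0.9987)
∠(n_4, n_5) = 60.40°
δ = |180° − 60.40°| = 119.60°
119.60° > 2α = 28.07°  →  invalid

δ = 119.60°, invalid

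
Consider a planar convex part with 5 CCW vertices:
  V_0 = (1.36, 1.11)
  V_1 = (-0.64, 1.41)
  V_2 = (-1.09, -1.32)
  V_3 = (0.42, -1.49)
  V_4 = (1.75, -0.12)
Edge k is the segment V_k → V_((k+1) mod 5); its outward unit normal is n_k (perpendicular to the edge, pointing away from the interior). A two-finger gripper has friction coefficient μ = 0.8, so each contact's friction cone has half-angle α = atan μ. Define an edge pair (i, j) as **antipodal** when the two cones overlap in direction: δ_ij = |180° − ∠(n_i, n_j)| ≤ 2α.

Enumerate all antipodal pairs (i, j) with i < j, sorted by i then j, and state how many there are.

α = atan 0.8 = 38.66°;  2α = 77.32°
n_0 = (+0.1483, +0.9889)
n_1 = (-0.9867, +0.1626)
n_2 = (-0.1119, -0.9937)
n_3 = (+0.7175, -0.6966)
n_4 = (+0.9532, +0.3022)
  (0,1): δ = 90.83°  ·
  (0,2): δ = 2.11°  ✓
  (0,3): δ = 54.38°  ✓
  (0,4): δ = 116.12°  ·
  (1,2): δ = 87.06°  ·
  (1,3): δ = 34.79°  ✓
  (1,4): δ = 26.95°  ✓
  (2,3): δ = 127.73°  ·
  (2,4): δ = 65.98°  ✓
  (3,4): δ = 118.26°  ·
antipodal pairs: 5

count = 5; pairs: (0,2), (0,3), (1,3), (1,4), (2,4)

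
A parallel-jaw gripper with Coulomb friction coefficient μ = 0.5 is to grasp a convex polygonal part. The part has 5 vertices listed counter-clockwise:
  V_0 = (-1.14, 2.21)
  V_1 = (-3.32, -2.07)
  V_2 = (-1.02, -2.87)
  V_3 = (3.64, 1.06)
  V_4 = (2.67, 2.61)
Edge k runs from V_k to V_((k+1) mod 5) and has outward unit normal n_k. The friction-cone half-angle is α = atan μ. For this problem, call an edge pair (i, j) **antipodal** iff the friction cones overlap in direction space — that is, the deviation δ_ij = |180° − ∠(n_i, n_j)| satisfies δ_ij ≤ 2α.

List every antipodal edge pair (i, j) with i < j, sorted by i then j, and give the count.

count = 4; pairs: (0,2), (1,3), (1,4), (2,4)

α = atan 0.5 = 26.57°;  2α = 53.13°
n_0 = (-0.8911, +0.4539)
n_1 = (-0.3285, -0.9445)
n_2 = (+0.6447, -0.7644)
n_3 = (+0.8477, +0.5305)
n_4 = (-0.1044, +0.9945)
  (0,1): δ = 82.19°  ·
  (0,2): δ = 22.87°  ✓
  (0,3): δ = 59.03°  ·
  (0,4): δ = 122.99°  ·
  (1,2): δ = 120.68°  ·
  (1,3): δ = 38.78°  ✓
  (1,4): δ = 25.17°  ✓
  (2,3): δ = 98.10°  ·
  (2,4): δ = 34.15°  ✓
  (3,4): δ = 116.05°  ·
antipodal pairs: 4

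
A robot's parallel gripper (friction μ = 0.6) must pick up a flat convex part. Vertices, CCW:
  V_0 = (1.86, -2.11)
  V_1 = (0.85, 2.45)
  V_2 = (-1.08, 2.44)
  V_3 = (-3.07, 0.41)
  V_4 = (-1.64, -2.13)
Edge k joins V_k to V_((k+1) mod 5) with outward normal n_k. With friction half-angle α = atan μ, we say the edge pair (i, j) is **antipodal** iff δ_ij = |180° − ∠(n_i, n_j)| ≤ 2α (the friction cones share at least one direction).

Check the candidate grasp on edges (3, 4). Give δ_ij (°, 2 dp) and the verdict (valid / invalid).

α = atan 0.6 = 30.96°;  2α = 61.93°
edge 3: e_3 = (+1.43, -2.54);  n_3 = (-0.8714, -0.4906)
edge 4: e_4 = (+3.50, +0.02);  n_4 = (+0.0057, -1.0000)
∠(n_3, n_4) = 60.95°
δ = |180° − 60.95°| = 119.05°
119.05° > 2α = 61.93°  →  invalid

δ = 119.05°, invalid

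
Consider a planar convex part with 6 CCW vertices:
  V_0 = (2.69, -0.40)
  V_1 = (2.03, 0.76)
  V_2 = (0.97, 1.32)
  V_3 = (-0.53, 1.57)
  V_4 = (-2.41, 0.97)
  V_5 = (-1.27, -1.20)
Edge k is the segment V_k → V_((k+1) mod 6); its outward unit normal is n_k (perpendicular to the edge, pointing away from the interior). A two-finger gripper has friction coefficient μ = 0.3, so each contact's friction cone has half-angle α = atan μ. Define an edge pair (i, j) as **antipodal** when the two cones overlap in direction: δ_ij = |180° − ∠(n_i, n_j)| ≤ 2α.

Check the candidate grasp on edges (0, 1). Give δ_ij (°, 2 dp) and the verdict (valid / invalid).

α = atan 0.3 = 16.70°;  2α = 33.40°
edge 0: e_0 = (-0.66, +1.16);  n_0 = (+0.8692, +0.4945)
edge 1: e_1 = (-1.06, +0.56);  n_1 = (+0.4671, +0.8842)
∠(n_0, n_1) = 32.51°
δ = |180° − 32.51°| = 147.49°
147.49° > 2α = 33.40°  →  invalid

δ = 147.49°, invalid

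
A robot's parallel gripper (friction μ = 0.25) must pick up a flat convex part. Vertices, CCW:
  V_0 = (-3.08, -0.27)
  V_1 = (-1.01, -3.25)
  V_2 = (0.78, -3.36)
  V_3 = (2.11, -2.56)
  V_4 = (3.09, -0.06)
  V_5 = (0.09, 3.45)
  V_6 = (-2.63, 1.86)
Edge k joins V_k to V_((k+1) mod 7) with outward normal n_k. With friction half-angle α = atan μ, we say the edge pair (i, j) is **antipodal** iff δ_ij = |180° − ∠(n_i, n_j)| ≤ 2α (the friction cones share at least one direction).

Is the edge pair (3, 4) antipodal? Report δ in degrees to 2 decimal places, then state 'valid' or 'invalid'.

δ = 118.07°, invalid

α = atan 0.25 = 14.04°;  2α = 28.07°
edge 3: e_3 = (+0.98, +2.50);  n_3 = (+0.9310, -0.3650)
edge 4: e_4 = (-3.00, +3.51);  n_4 = (+0.7602, +0.6497)
∠(n_3, n_4) = 61.93°
δ = |180° − 61.93°| = 118.07°
118.07° > 2α = 28.07°  →  invalid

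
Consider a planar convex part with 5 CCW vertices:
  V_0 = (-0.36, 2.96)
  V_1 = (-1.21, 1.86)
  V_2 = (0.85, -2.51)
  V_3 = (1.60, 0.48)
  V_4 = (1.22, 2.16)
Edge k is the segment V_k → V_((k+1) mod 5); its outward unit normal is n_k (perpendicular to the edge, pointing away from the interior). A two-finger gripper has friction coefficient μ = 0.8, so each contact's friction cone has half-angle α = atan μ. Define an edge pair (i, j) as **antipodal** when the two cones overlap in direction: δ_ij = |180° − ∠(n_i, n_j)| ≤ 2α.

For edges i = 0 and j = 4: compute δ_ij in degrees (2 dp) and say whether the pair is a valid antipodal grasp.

α = atan 0.8 = 38.66°;  2α = 77.32°
edge 0: e_0 = (-0.85, -1.10);  n_0 = (-0.7913, +0.6114)
edge 4: e_4 = (-1.58, +0.80);  n_4 = (+0.4517, +0.8922)
∠(n_0, n_4) = 79.16°
δ = |180° − 79.16°| = 100.84°
100.84° > 2α = 77.32°  →  invalid

δ = 100.84°, invalid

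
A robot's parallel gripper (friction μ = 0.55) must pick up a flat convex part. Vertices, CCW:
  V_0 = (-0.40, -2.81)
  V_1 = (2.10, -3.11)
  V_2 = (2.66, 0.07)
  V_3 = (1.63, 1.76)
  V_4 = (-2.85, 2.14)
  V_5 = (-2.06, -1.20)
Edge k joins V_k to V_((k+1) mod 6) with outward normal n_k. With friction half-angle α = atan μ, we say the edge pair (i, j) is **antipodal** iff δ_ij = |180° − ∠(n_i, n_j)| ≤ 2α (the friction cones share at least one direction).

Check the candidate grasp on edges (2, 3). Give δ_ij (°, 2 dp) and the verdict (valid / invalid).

α = atan 0.55 = 28.81°;  2α = 57.62°
edge 2: e_2 = (-1.03, +1.69);  n_2 = (+0.8539, +0.5204)
edge 3: e_3 = (-4.48, +0.38);  n_3 = (+0.0845, +0.9964)
∠(n_2, n_3) = 53.79°
δ = |180° − 53.79°| = 126.21°
126.21° > 2α = 57.62°  →  invalid

δ = 126.21°, invalid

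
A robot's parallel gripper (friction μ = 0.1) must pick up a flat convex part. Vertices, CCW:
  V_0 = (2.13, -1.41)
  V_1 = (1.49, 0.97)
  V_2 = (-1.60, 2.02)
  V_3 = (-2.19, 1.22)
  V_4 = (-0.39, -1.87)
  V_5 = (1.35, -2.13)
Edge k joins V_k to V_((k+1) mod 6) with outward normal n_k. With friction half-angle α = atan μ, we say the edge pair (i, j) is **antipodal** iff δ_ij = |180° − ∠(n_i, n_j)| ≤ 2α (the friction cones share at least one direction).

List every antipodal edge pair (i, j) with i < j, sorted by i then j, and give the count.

α = atan 0.1 = 5.71°;  2α = 11.42°
n_0 = (+0.9657, +0.2597)
n_1 = (+0.3217, +0.9468)
n_2 = (-0.8048, +0.5935)
n_3 = (-0.8641, -0.5033)
n_4 = (-0.1478, -0.9890)
n_5 = (+0.6783, -0.7348)
  (0,1): δ = 123.82°  ·
  (0,2): δ = 51.46°  ·
  (0,3): δ = 15.17°  ·
  (0,4): δ = 66.45°  ·
  (0,5): δ = 117.66°  ·
  (1,2): δ = 107.64°  ·
  (1,3): δ = 41.01°  ·
  (1,4): δ = 10.27°  ✓
  (1,5): δ = 61.48°  ·
  (2,3): δ = 113.37°  ·
  (2,4): δ = 62.09°  ·
  (2,5): δ = 10.88°  ✓
  (3,4): δ = 128.72°  ·
  (3,5): δ = 77.51°  ·
  (4,5): δ = 128.79°  ·
antipodal pairs: 2

count = 2; pairs: (1,4), (2,5)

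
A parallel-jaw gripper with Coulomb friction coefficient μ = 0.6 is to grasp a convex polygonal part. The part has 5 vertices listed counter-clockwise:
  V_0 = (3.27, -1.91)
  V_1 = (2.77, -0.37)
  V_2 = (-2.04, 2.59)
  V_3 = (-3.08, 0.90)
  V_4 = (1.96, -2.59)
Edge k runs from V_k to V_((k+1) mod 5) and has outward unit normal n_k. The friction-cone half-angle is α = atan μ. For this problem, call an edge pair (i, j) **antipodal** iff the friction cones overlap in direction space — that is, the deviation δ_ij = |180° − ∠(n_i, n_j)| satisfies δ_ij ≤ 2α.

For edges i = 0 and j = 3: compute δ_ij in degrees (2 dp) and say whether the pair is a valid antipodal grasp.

δ = 37.31°, valid

α = atan 0.6 = 30.96°;  2α = 61.93°
edge 0: e_0 = (-0.50, +1.54);  n_0 = (+0.9511, +0.3088)
edge 3: e_3 = (+5.04, -3.49);  n_3 = (-0.5693, -0.8221)
∠(n_0, n_3) = 142.69°
δ = |180° − 142.69°| = 37.31°
37.31° ≤ 2α = 61.93°  →  valid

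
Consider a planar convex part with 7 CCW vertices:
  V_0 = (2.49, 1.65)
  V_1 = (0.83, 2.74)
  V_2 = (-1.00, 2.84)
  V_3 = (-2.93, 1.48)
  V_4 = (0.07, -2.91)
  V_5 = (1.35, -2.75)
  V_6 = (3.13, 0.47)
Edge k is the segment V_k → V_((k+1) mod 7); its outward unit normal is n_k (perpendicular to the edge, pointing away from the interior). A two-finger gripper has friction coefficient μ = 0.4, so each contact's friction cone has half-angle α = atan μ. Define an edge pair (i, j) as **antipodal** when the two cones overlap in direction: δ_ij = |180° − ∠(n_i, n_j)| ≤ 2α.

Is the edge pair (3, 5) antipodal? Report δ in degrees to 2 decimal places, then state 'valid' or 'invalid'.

α = atan 0.4 = 21.80°;  2α = 43.60°
edge 3: e_3 = (+3.00, -4.39);  n_3 = (-0.8256, -0.5642)
edge 5: e_5 = (+1.78, +3.22);  n_5 = (+0.8752, -0.4838)
∠(n_3, n_5) = 116.72°
δ = |180° − 116.72°| = 63.28°
63.28° > 2α = 43.60°  →  invalid

δ = 63.28°, invalid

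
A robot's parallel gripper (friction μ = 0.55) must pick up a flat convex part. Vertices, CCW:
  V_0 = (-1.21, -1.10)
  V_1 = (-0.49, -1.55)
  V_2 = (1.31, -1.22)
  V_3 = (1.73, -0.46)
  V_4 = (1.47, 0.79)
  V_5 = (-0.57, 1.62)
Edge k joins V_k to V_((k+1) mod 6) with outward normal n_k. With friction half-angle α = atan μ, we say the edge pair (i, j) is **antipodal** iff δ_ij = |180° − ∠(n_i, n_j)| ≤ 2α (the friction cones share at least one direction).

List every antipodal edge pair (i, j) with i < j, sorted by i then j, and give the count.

count = 5; pairs: (0,3), (0,4), (1,4), (2,5), (3,5)

α = atan 0.55 = 28.81°;  2α = 57.62°
n_0 = (-0.5300, -0.8480)
n_1 = (+0.1803, -0.9836)
n_2 = (+0.8752, -0.4837)
n_3 = (+0.9790, +0.2036)
n_4 = (+0.3769, +0.9263)
n_5 = (-0.9734, +0.2290)
  (0,1): δ = 137.61°  ·
  (0,2): δ = 86.92°  ·
  (0,3): δ = 46.24°  ✓
  (0,4): δ = 9.87°  ✓
  (0,5): δ = 108.76°  ·
  (1,2): δ = 129.32°  ·
  (1,3): δ = 88.64°  ·
  (1,4): δ = 32.53°  ✓
  (1,5): δ = 66.37°  ·
  (2,3): δ = 139.32°  ·
  (2,4): δ = 83.21°  ·
  (2,5): δ = 15.69°  ✓
  (3,4): δ = 123.89°  ·
  (3,5): δ = 24.99°  ✓
  (4,5): δ = 81.10°  ·
antipodal pairs: 5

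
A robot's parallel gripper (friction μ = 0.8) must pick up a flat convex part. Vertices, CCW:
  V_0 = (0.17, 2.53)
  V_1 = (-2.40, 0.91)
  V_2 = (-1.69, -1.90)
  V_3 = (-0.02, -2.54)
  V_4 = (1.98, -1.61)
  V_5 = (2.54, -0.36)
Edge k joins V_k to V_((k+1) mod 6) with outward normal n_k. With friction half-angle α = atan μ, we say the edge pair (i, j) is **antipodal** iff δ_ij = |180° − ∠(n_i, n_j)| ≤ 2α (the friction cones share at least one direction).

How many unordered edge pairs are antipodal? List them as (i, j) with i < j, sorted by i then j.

count = 7; pairs: (0,2), (0,3), (0,4), (1,4), (1,5), (2,5), (3,5)

α = atan 0.8 = 38.66°;  2α = 77.32°
n_0 = (-0.5332, +0.8460)
n_1 = (-0.9695, -0.2450)
n_2 = (-0.3579, -0.9338)
n_3 = (+0.4216, -0.9068)
n_4 = (+0.9126, -0.4088)
n_5 = (+0.7732, +0.6341)
  (0,1): δ = 108.05°  ·
  (0,2): δ = 53.19°  ✓
  (0,3): δ = 7.29°  ✓
  (0,4): δ = 33.64°  ✓
  (0,5): δ = 97.13°  ·
  (1,2): δ = 125.15°  ·
  (1,3): δ = 79.24°  ·
  (1,4): δ = 38.31°  ✓
  (1,5): δ = 25.17°  ✓
  (2,3): δ = 134.09°  ·
  (2,4): δ = 93.16°  ·
  (2,5): δ = 29.68°  ✓
  (3,4): δ = 139.07°  ·
  (3,5): δ = 75.58°  ✓
  (4,5): δ = 116.51°  ·
antipodal pairs: 7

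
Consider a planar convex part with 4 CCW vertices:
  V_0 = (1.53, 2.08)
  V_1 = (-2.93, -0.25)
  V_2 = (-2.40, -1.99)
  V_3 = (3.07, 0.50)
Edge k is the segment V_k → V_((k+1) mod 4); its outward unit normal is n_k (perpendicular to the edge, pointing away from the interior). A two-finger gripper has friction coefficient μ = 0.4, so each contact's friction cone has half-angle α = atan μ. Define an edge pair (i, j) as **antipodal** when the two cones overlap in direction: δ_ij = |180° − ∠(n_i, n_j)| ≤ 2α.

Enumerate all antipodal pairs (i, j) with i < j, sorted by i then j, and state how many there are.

count = 2; pairs: (0,2), (1,3)

α = atan 0.4 = 21.80°;  2α = 43.60°
n_0 = (-0.4630, +0.8863)
n_1 = (-0.9566, -0.2914)
n_2 = (+0.4143, -0.9101)
n_3 = (+0.7161, +0.6980)
  (0,1): δ = 100.64°  ·
  (0,2): δ = 3.11°  ✓
  (0,3): δ = 106.68°  ·
  (1,2): δ = 82.47°  ·
  (1,3): δ = 27.32°  ✓
  (2,3): δ = 70.21°  ·
antipodal pairs: 2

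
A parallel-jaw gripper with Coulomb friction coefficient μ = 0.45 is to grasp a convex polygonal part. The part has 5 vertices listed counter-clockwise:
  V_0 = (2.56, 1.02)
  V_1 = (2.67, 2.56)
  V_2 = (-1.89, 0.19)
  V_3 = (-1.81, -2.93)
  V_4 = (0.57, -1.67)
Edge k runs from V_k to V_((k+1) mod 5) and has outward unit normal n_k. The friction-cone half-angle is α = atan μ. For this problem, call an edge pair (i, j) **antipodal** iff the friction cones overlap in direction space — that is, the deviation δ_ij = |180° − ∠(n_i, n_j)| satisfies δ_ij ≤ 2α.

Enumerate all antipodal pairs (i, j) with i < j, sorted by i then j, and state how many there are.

α = atan 0.45 = 24.23°;  2α = 48.46°
n_0 = (+0.9975, -0.0712)
n_1 = (-0.4612, +0.8873)
n_2 = (-0.9997, -0.0256)
n_3 = (+0.4679, -0.8838)
n_4 = (+0.8039, -0.5947)
  (0,1): δ = 58.45°  ·
  (0,2): δ = 5.55°  ✓
  (0,3): δ = 121.98°  ·
  (0,4): δ = 147.59°  ·
  (1,2): δ = 115.99°  ·
  (1,3): δ = 0.43°  ✓
  (1,4): δ = 26.04°  ✓
  (2,3): δ = 63.57°  ·
  (2,4): δ = 37.96°  ✓
  (3,4): δ = 154.39°  ·
antipodal pairs: 4

count = 4; pairs: (0,2), (1,3), (1,4), (2,4)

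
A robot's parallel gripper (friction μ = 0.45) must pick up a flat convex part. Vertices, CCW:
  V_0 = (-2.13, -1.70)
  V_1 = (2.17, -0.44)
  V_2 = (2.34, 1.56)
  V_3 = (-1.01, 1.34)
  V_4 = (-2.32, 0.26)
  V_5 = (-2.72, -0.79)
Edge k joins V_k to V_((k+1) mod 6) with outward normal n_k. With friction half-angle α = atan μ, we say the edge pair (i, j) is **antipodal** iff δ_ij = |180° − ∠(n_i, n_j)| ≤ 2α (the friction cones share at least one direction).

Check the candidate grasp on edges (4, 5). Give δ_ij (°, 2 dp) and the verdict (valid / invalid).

α = atan 0.45 = 24.23°;  2α = 48.46°
edge 4: e_4 = (-0.40, -1.05);  n_4 = (-0.9345, +0.3560)
edge 5: e_5 = (+0.59, -0.91);  n_5 = (-0.8391, -0.5440)
∠(n_4, n_5) = 53.81°
δ = |180° − 53.81°| = 126.19°
126.19° > 2α = 48.46°  →  invalid

δ = 126.19°, invalid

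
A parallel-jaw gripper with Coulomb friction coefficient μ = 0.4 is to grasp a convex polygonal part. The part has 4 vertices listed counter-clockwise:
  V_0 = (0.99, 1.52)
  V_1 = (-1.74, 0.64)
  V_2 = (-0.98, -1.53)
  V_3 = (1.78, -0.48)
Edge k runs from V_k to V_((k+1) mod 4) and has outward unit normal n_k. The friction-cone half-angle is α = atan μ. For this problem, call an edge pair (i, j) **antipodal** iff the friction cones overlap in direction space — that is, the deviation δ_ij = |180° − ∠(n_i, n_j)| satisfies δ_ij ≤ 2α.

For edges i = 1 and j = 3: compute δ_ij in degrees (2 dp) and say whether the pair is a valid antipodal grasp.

δ = 2.25°, valid

α = atan 0.4 = 21.80°;  2α = 43.60°
edge 1: e_1 = (+0.76, -2.17);  n_1 = (-0.9438, -0.3305)
edge 3: e_3 = (-0.79, +2.00);  n_3 = (+0.9301, +0.3674)
∠(n_1, n_3) = 177.75°
δ = |180° − 177.75°| = 2.25°
2.25° ≤ 2α = 43.60°  →  valid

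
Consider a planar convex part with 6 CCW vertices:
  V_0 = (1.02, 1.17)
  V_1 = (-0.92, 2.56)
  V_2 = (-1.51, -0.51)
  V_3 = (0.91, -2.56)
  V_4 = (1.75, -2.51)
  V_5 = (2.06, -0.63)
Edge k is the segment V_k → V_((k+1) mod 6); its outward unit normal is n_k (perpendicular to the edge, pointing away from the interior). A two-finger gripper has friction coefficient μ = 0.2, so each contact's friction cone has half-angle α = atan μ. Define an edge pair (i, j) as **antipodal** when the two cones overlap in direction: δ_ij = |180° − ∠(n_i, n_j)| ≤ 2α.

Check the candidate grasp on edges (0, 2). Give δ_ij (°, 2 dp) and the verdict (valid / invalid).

α = atan 0.2 = 11.31°;  2α = 22.62°
edge 0: e_0 = (-1.94, +1.39);  n_0 = (+0.5824, +0.8129)
edge 2: e_2 = (+2.42, -2.05);  n_2 = (-0.6464, -0.7630)
∠(n_0, n_2) = 175.35°
δ = |180° − 175.35°| = 4.65°
4.65° ≤ 2α = 22.62°  →  valid

δ = 4.65°, valid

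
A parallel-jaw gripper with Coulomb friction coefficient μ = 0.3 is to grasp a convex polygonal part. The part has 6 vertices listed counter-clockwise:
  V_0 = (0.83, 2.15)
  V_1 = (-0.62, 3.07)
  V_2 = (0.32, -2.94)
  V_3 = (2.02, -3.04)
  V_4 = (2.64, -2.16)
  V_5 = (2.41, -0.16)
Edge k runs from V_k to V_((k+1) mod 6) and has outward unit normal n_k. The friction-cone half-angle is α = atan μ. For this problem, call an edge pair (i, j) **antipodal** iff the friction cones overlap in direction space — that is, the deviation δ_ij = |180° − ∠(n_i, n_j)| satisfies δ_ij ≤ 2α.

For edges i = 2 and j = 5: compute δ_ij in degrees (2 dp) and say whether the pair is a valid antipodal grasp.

α = atan 0.3 = 16.70°;  2α = 33.40°
edge 2: e_2 = (+1.70, -0.10);  n_2 = (-0.0587, -0.9983)
edge 5: e_5 = (-1.58, +2.31);  n_5 = (+0.8254, +0.5646)
∠(n_2, n_5) = 127.74°
δ = |180° − 127.74°| = 52.26°
52.26° > 2α = 33.40°  →  invalid

δ = 52.26°, invalid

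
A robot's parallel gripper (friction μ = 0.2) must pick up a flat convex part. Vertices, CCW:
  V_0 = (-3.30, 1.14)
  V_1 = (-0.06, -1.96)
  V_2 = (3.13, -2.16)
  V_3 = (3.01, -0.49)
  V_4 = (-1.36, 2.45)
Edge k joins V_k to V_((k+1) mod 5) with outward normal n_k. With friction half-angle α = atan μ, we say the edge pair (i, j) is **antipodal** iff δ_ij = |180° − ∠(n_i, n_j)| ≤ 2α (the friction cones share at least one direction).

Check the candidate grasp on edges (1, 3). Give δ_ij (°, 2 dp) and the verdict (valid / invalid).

α = atan 0.2 = 11.31°;  2α = 22.62°
edge 1: e_1 = (+3.19, -0.20);  n_1 = (-0.0626, -0.9980)
edge 3: e_3 = (-4.37, +2.94);  n_3 = (+0.5582, +0.8297)
∠(n_1, n_3) = 149.66°
δ = |180° − 149.66°| = 30.34°
30.34° > 2α = 22.62°  →  invalid

δ = 30.34°, invalid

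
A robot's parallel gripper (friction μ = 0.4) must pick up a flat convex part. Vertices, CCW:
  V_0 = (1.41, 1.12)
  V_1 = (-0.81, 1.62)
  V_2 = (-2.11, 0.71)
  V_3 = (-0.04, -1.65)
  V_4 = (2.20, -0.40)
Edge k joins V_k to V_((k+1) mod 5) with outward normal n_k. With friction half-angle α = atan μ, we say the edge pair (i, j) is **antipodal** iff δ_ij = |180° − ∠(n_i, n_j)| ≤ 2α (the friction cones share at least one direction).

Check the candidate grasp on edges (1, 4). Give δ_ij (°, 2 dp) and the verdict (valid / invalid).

α = atan 0.4 = 21.80°;  2α = 43.60°
edge 1: e_1 = (-1.30, -0.91);  n_1 = (-0.5735, +0.8192)
edge 4: e_4 = (-0.79, +1.52);  n_4 = (+0.8873, +0.4612)
∠(n_1, n_4) = 97.53°
δ = |180° − 97.53°| = 82.47°
82.47° > 2α = 43.60°  →  invalid

δ = 82.47°, invalid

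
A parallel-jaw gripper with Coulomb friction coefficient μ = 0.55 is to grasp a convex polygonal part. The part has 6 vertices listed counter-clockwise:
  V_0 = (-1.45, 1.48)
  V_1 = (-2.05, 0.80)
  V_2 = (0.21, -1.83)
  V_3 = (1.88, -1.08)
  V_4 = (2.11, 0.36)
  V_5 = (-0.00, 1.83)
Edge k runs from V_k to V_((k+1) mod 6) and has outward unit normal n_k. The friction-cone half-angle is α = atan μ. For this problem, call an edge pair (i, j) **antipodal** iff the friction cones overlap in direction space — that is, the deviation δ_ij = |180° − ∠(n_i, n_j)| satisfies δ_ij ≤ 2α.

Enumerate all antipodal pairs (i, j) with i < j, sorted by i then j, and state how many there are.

α = atan 0.55 = 28.81°;  2α = 57.62°
n_0 = (-0.7498, +0.6616)
n_1 = (-0.7584, -0.6517)
n_2 = (+0.4097, -0.9122)
n_3 = (+0.9875, -0.1577)
n_4 = (+0.5716, +0.8205)
n_5 = (-0.2346, +0.9721)
  (0,1): δ = 97.90°  ·
  (0,2): δ = 24.39°  ✓
  (0,3): δ = 32.35°  ✓
  (0,4): δ = 96.56°  ·
  (0,5): δ = 144.99°  ·
  (1,2): δ = 106.49°  ·
  (1,3): δ = 49.75°  ✓
  (1,4): δ = 14.46°  ✓
  (1,5): δ = 62.90°  ·
  (2,3): δ = 123.26°  ·
  (2,4): δ = 59.05°  ·
  (2,5): δ = 10.61°  ✓
  (3,4): δ = 115.79°  ·
  (3,5): δ = 67.35°  ·
  (4,5): δ = 131.57°  ·
antipodal pairs: 5

count = 5; pairs: (0,2), (0,3), (1,3), (1,4), (2,5)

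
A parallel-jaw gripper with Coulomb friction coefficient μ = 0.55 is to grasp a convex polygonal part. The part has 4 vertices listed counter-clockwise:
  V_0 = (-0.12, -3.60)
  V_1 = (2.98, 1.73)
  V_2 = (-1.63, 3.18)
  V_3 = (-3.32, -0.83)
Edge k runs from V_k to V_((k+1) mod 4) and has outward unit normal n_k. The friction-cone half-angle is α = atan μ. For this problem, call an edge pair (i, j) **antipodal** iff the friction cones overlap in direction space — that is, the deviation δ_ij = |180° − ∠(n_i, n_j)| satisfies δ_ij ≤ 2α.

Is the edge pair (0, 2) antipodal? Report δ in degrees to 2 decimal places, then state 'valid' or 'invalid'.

δ = 7.33°, valid

α = atan 0.55 = 28.81°;  2α = 57.62°
edge 0: e_0 = (+3.10, +5.33);  n_0 = (+0.8644, -0.5028)
edge 2: e_2 = (-1.69, -4.01);  n_2 = (-0.9215, +0.3884)
∠(n_0, n_2) = 172.67°
δ = |180° − 172.67°| = 7.33°
7.33° ≤ 2α = 57.62°  →  valid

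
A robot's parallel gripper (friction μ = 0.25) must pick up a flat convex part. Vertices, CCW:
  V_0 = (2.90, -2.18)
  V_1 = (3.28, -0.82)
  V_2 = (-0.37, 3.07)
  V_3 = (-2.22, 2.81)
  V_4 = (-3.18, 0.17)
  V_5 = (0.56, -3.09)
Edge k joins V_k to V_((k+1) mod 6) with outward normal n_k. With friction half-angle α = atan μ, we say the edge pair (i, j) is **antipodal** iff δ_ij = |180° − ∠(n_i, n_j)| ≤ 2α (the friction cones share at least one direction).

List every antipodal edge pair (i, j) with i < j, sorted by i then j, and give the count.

count = 3; pairs: (0,3), (1,4), (2,5)

α = atan 0.25 = 14.04°;  2α = 28.07°
n_0 = (+0.9631, -0.2691)
n_1 = (+0.7292, +0.6843)
n_2 = (-0.1392, +0.9903)
n_3 = (-0.9398, +0.3417)
n_4 = (-0.6571, -0.7538)
n_5 = (+0.3624, -0.9320)
  (0,1): δ = 121.21°  ·
  (0,2): δ = 66.39°  ·
  (0,3): δ = 4.37°  ✓
  (0,4): δ = 64.53°  ·
  (0,5): δ = 126.86°  ·
  (1,2): δ = 125.18°  ·
  (1,3): δ = 63.16°  ·
  (1,4): δ = 5.75°  ✓
  (1,5): δ = 68.07°  ·
  (2,3): δ = 117.98°  ·
  (2,4): δ = 49.08°  ·
  (2,5): δ = 13.25°  ✓
  (3,4): δ = 111.09°  ·
  (3,5): δ = 48.77°  ·
  (4,5): δ = 117.67°  ·
antipodal pairs: 3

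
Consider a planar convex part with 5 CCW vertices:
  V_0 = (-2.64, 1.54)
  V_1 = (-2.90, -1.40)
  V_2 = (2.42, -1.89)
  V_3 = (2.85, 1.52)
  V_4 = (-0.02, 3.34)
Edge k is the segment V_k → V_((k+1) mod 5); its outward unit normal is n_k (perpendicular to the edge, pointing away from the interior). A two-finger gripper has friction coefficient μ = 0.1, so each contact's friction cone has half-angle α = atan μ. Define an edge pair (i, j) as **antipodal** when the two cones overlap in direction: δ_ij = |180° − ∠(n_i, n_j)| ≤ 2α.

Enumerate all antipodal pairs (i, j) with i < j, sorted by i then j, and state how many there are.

count = 1; pairs: (0,2)

α = atan 0.1 = 5.71°;  2α = 11.42°
n_0 = (-0.9961, +0.0881)
n_1 = (-0.0917, -0.9958)
n_2 = (+0.9921, -0.1251)
n_3 = (+0.5355, +0.8445)
n_4 = (-0.5663, +0.8242)
  (0,1): δ = 90.21°  ·
  (0,2): δ = 2.13°  ✓
  (0,3): δ = 62.67°  ·
  (0,4): δ = 129.54°  ·
  (1,2): δ = 91.92°  ·
  (1,3): δ = 27.12°  ·
  (1,4): δ = 39.75°  ·
  (2,3): δ = 115.19°  ·
  (2,4): δ = 48.32°  ·
  (3,4): δ = 113.13°  ·
antipodal pairs: 1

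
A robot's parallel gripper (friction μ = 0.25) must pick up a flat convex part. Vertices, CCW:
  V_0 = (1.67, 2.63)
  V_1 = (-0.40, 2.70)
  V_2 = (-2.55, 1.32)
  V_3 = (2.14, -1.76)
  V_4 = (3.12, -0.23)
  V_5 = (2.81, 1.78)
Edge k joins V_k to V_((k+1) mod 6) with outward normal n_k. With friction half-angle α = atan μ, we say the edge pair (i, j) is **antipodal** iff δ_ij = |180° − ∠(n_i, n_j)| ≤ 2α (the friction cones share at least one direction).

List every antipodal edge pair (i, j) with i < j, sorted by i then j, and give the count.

count = 2; pairs: (1,3), (2,5)

α = atan 0.25 = 14.04°;  2α = 28.07°
n_0 = (+0.0338, +0.9994)
n_1 = (-0.5402, +0.8416)
n_2 = (-0.5489, -0.8359)
n_3 = (+0.8421, -0.5394)
n_4 = (+0.9883, +0.1524)
n_5 = (+0.5977, +0.8017)
  (0,1): δ = 145.37°  ·
  (0,2): δ = 31.36°  ·
  (0,3): δ = 59.30°  ·
  (0,4): δ = 100.70°  ·
  (0,5): δ = 145.23°  ·
  (1,2): δ = 65.99°  ·
  (1,3): δ = 24.66°  ✓
  (1,4): δ = 66.07°  ·
  (1,5): δ = 110.60°  ·
  (2,3): δ = 89.35°  ·
  (2,4): δ = 47.94°  ·
  (2,5): δ = 3.42°  ✓
  (3,4): δ = 138.59°  ·
  (3,5): δ = 94.07°  ·
  (4,5): δ = 135.48°  ·
antipodal pairs: 2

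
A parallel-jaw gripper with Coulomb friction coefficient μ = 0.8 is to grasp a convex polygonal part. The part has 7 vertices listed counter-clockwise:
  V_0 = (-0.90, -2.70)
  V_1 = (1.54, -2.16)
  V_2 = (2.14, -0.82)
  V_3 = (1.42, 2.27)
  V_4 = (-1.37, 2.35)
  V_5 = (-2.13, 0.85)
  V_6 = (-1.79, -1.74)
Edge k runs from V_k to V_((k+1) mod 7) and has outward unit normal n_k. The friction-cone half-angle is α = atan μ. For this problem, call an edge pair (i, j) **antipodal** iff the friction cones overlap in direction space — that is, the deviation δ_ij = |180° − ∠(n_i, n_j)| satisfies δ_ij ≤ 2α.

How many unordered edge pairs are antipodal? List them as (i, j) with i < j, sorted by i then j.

α = atan 0.8 = 38.66°;  2α = 77.32°
n_0 = (+0.2161, -0.9764)
n_1 = (+0.9127, -0.4087)
n_2 = (+0.9739, +0.2269)
n_3 = (+0.0287, +0.9996)
n_4 = (-0.8920, +0.4520)
n_5 = (-0.9915, -0.1302)
n_6 = (-0.7333, -0.6799)
  (0,1): δ = 126.60°  ·
  (0,2): δ = 89.36°  ·
  (0,3): δ = 14.12°  ✓
  (0,4): δ = 50.65°  ✓
  (0,5): δ = 85.00°  ·
  (0,6): δ = 120.35°  ·
  (1,2): δ = 142.76°  ·
  (1,3): δ = 67.52°  ✓
  (1,4): δ = 2.75°  ✓
  (1,5): δ = 31.60°  ✓
  (1,6): δ = 66.95°  ✓
  (2,3): δ = 104.76°  ·
  (2,4): δ = 39.99°  ✓
  (2,5): δ = 5.64°  ✓
  (2,6): δ = 29.72°  ✓
  (3,4): δ = 115.23°  ·
  (3,5): δ = 80.88°  ·
  (3,6): δ = 45.52°  ✓
  (4,5): δ = 145.65°  ·
  (4,6): δ = 110.30°  ·
  (5,6): δ = 144.65°  ·
antipodal pairs: 10

count = 10; pairs: (0,3), (0,4), (1,3), (1,4), (1,5), (1,6), (2,4), (2,5), (2,6), (3,6)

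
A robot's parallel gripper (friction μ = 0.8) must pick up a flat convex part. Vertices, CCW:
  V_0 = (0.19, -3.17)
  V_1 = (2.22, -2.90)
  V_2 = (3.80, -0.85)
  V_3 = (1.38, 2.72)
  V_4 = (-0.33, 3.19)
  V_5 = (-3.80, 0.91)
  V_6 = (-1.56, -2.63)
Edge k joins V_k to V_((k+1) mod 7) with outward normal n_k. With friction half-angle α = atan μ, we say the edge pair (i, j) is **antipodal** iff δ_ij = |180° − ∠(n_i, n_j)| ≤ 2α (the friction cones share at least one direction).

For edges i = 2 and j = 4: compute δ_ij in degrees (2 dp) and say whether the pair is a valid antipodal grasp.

α = atan 0.8 = 38.66°;  2α = 77.32°
edge 2: e_2 = (-2.42, +3.57);  n_2 = (+0.8277, +0.5611)
edge 4: e_4 = (-3.47, -2.28);  n_4 = (-0.5491, +0.8357)
∠(n_2, n_4) = 89.18°
δ = |180° − 89.18°| = 90.82°
90.82° > 2α = 77.32°  →  invalid

δ = 90.82°, invalid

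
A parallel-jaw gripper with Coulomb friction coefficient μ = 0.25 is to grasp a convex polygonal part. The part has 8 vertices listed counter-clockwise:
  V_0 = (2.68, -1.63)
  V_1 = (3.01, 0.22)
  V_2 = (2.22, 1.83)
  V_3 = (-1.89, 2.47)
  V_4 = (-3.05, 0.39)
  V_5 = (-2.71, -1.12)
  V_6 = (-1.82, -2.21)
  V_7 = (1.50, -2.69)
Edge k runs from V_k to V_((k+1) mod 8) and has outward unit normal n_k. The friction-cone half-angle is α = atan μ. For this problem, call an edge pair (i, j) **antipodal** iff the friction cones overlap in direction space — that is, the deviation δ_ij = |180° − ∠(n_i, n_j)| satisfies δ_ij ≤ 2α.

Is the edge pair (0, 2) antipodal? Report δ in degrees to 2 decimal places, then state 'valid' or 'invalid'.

α = atan 0.25 = 14.04°;  2α = 28.07°
edge 0: e_0 = (+0.33, +1.85);  n_0 = (+0.9845, -0.1756)
edge 2: e_2 = (-4.11, +0.64);  n_2 = (+0.1539, +0.9881)
∠(n_0, n_2) = 91.26°
δ = |180° − 91.26°| = 88.74°
88.74° > 2α = 28.07°  →  invalid

δ = 88.74°, invalid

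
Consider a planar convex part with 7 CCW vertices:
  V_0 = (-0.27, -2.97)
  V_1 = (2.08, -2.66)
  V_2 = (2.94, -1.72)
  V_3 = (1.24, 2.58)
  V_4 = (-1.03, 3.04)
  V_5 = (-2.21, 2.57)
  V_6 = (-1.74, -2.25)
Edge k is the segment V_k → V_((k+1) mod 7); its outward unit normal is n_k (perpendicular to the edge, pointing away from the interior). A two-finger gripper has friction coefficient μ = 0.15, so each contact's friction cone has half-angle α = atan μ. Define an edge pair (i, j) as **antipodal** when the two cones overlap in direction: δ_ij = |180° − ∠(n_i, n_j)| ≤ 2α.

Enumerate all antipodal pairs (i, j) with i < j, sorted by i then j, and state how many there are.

α = atan 0.15 = 8.53°;  2α = 17.06°
n_0 = (+0.1308, -0.9914)
n_1 = (+0.7378, -0.6750)
n_2 = (+0.9300, +0.3677)
n_3 = (+0.1986, +0.9801)
n_4 = (-0.3700, +0.9290)
n_5 = (-0.9953, -0.0971)
n_6 = (-0.4399, -0.8981)
  (0,1): δ = 139.97°  ·
  (0,2): δ = 75.94°  ·
  (0,3): δ = 18.97°  ·
  (0,4): δ = 14.20°  ✓
  (0,5): δ = 88.05°  ·
  (0,6): δ = 146.39°  ·
  (1,2): δ = 115.97°  ·
  (1,3): δ = 59.00°  ·
  (1,4): δ = 25.83°  ·
  (1,5): δ = 48.02°  ·
  (1,6): δ = 106.36°  ·
  (2,3): δ = 123.03°  ·
  (2,4): δ = 89.85°  ·
  (2,5): δ = 16.00°  ✓
  (2,6): δ = 42.33°  ·
  (3,4): δ = 146.83°  ·
  (3,5): δ = 72.98°  ·
  (3,6): δ = 14.64°  ✓
  (4,5): δ = 106.15°  ·
  (4,6): δ = 47.81°  ·
  (5,6): δ = 121.66°  ·
antipodal pairs: 3

count = 3; pairs: (0,4), (2,5), (3,6)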